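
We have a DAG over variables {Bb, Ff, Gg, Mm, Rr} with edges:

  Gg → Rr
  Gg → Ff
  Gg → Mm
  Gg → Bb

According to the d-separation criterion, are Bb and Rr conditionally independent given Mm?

No

Only one path connects Bb and Rr:
  1. Bb ← Gg → Rr — Gg:fork[open] ⇒ active
Because an active path exists, Bb and Rr are not d-separated.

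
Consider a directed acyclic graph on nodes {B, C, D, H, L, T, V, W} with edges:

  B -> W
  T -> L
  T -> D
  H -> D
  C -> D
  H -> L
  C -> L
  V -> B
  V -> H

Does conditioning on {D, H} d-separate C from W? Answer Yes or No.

Yes — C and W are d-separated given {D, H}.

Enumerating the 4 paths from C to W and testing each for blocking by {D, H}:
Path 1: C → L ← T → D ← H ← V → B → W
  L is a collider here and neither L nor any of its descendants is conditioned on, so the collider stays closed — the path is blocked at L.
Path 2: C → L ← H ← V → B → W
  L is a collider here and neither L nor any of its descendants is conditioned on, so the collider stays closed — the path is blocked at L.
Path 3: C → D ← T → L ← H ← V → B → W
  L is a collider here and neither L nor any of its descendants is conditioned on, so the collider stays closed — the path is blocked at L.
Path 4: C → D ← H ← V → B → W
  H is a chain here and H is conditioned on, so the path is blocked at H.
All paths are blocked; C ⊥ W | {D, H} holds.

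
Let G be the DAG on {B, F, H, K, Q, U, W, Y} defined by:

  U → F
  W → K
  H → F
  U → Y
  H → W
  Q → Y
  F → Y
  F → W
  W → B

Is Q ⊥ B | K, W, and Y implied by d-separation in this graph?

4 paths connect Q and B; each must be blocked for d-separation to hold:
Path 1: Q → Y ← U → F ← H → W → B
  W is a chain here and W is conditioned on, so the path is blocked at W.
Path 2: Q → Y ← U → F → W → B
  W is a chain here and W is conditioned on, so the path is blocked at W.
Path 3: Q → Y ← F ← H → W → B
  W is a chain here and W is conditioned on, so the path is blocked at W.
Path 4: Q → Y ← F → W → B
  W is a chain here and W is conditioned on, so the path is blocked at W.
Every path is blocked, so Q and B are d-separated given {K, W, Y}.

Yes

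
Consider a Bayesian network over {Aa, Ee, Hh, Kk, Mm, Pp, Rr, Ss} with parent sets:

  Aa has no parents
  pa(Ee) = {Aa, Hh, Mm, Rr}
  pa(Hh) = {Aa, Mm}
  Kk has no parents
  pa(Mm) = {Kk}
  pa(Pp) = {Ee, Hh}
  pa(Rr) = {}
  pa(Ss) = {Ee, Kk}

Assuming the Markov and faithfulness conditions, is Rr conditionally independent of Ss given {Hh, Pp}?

No

There are 5 undirected paths between Rr and Ss; checking each against the conditioning set {Hh, Pp}:
Path 1: Rr → Ee ← Aa → Hh ← Mm ← Kk → Ss
  Ee is a collider and its descendant Pp is conditioned on, which opens it; Aa is a fork and Aa is not conditioned on; Hh is a collider and Hh is conditioned on, which opens it; Mm is a chain and Mm is not conditioned on; Kk is a fork and Kk is not conditioned on — no node blocks this path, so it is active.
Path 2: Rr → Ee → Pp ← Hh ← Mm ← Kk → Ss
  Hh is a chain here and Hh is conditioned on, so the path is blocked at Hh.
Path 3: Rr → Ee → Ss
  Ee is a chain and Ee is not conditioned on — no node blocks this path, so it is active.
Path 4: Rr → Ee ← Hh ← Mm ← Kk → Ss
  Hh is a chain here and Hh is conditioned on, so the path is blocked at Hh.
Path 5: Rr → Ee ← Mm ← Kk → Ss
  Ee is a collider and its descendant Pp is conditioned on, which opens it; Mm is a chain and Mm is not conditioned on; Kk is a fork and Kk is not conditioned on — no node blocks this path, so it is active.
At least one path is unblocked, so d-separation fails.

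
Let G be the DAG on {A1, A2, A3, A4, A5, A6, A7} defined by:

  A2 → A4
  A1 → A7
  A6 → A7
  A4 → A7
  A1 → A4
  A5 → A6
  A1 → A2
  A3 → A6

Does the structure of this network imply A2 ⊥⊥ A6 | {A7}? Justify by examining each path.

There are 4 undirected paths between A2 and A6; checking each against the conditioning set {A7}:
  1. A2 ← A1 → A7 ← A6 — A1:fork[open]; A7:collider[open] ⇒ active
  2. A2 ← A1 → A4 → A7 ← A6 — A1:fork[open]; A4:chain[open]; A7:collider[open] ⇒ active
  3. A2 → A4 → A7 ← A6 — A4:chain[open]; A7:collider[open] ⇒ active
  4. A2 → A4 ← A1 → A7 ← A6 — A4:collider[open]; A1:fork[open]; A7:collider[open] ⇒ active
At least one path is unblocked, so d-separation fails.

No — A2 and A6 are not d-separated given {A7}.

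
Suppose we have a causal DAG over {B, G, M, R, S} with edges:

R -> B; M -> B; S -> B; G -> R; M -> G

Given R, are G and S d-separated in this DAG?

Yes

2 paths connect G and S; each must be blocked for d-separation to hold:
  1. G → R → B ← S — R:chain[blocks]; B:collider[blocks] ⇒ blocked
  2. G ← M → B ← S — M:fork[open]; B:collider[blocks] ⇒ blocked
Every path is blocked, so G and S are d-separated given {R}.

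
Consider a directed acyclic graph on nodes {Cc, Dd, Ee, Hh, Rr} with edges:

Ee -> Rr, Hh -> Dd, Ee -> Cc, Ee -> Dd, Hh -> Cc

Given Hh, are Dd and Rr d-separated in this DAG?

Enumerating the 2 paths from Dd to Rr and testing each for blocking by {Hh}:
Path 1: Dd ← Hh → Cc ← Ee → Rr
  Hh is a fork here and Hh is conditioned on, so the path is blocked at Hh.
Path 2: Dd ← Ee → Rr
  Ee is a fork and Ee is not conditioned on — no node blocks this path, so it is active.
At least one path is unblocked, so d-separation fails.

No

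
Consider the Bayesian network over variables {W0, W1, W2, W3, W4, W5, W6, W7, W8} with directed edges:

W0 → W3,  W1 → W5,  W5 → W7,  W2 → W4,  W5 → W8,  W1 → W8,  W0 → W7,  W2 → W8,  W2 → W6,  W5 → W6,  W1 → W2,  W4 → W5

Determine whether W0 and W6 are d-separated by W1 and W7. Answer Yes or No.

No — W0 and W6 are not d-separated given {W1, W7}.

6 paths connect W0 and W6; each must be blocked for d-separation to hold:
Path 1: W0 → W7 ← W5 → W8 ← W1 → W2 → W6
  W8 is a collider here and neither W8 nor any of its descendants is conditioned on, so the collider stays closed — the path is blocked at W8.
Path 2: W0 → W7 ← W5 → W8 ← W2 → W6
  W8 is a collider here and neither W8 nor any of its descendants is conditioned on, so the collider stays closed — the path is blocked at W8.
Path 3: W0 → W7 ← W5 ← W4 ← W2 → W6
  W7 is a collider and W7 is conditioned on, which opens it; W5 is a chain and W5 is not conditioned on; W4 is a chain and W4 is not conditioned on; W2 is a fork and W2 is not conditioned on — no node blocks this path, so it is active.
Path 4: W0 → W7 ← W5 ← W1 → W8 ← W2 → W6
  W1 is a fork here and W1 is conditioned on, so the path is blocked at W1.
Path 5: W0 → W7 ← W5 ← W1 → W2 → W6
  W1 is a fork here and W1 is conditioned on, so the path is blocked at W1.
Path 6: W0 → W7 ← W5 → W6
  W7 is a collider and W7 is conditioned on, which opens it; W5 is a fork and W5 is not conditioned on — no node blocks this path, so it is active.
Since the path W0 → W7 ← W5 ← W4 ← W2 → W6 is active, W0 and W6 are not d-separated given {W1, W7}.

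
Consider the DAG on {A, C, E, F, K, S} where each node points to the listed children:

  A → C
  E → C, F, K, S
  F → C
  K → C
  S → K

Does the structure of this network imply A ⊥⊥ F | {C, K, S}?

There are 4 undirected paths between A and F; checking each against the conditioning set {C, K, S}:
Path 1: A → C ← E → F
  C is a collider and C is conditioned on, which opens it; E is a fork and E is not conditioned on — no node blocks this path, so it is active.
Path 2: A → C ← K ← E → F
  K is a chain here and K is conditioned on, so the path is blocked at K.
Path 3: A → C ← K ← S ← E → F
  K is a chain here and K is conditioned on, so the path is blocked at K.
Path 4: A → C ← F
  C is a collider and C is conditioned on, which opens it — no node blocks this path, so it is active.
Because an active path exists, A and F are not d-separated.

No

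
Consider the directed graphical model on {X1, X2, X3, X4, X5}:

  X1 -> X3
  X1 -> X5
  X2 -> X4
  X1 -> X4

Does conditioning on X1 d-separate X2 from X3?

Yes

Only one path connects X2 and X3:
Path 1: X2 → X4 ← X1 → X3
  X4 is a collider here and neither X4 nor any of its descendants is conditioned on, so the collider stays closed — the path is blocked at X4.
Every path is blocked, so X2 and X3 are d-separated given {X1}.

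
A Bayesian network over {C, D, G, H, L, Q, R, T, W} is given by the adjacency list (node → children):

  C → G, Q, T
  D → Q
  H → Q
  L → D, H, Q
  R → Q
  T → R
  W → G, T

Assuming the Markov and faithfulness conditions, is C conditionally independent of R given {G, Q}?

3 paths connect C and R; each must be blocked for d-separation to hold:
Path 1: C → T → R
  T is a chain and T is not conditioned on — no node blocks this path, so it is active.
Path 2: C → G ← W → T → R
  G is a collider and G is conditioned on, which opens it; W is a fork and W is not conditioned on; T is a chain and T is not conditioned on — no node blocks this path, so it is active.
Path 3: C → Q ← R
  Q is a collider and Q is conditioned on, which opens it — no node blocks this path, so it is active.
Because an active path exists, C and R are not d-separated.

No — C and R are not d-separated given {G, Q}.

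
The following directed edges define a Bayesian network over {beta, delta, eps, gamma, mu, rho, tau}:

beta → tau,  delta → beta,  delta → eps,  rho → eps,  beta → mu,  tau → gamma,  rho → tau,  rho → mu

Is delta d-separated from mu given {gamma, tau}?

No — delta and mu are not d-separated given {gamma, tau}.

There are 4 undirected paths between delta and mu; checking each against the conditioning set {gamma, tau}:
Path 1: delta → eps ← rho → mu
  eps is a collider here and neither eps nor any of its descendants is conditioned on, so the collider stays closed — the path is blocked at eps.
Path 2: delta → eps ← rho → tau ← beta → mu
  eps is a collider here and neither eps nor any of its descendants is conditioned on, so the collider stays closed — the path is blocked at eps.
Path 3: delta → beta → mu
  beta is a chain and beta is not conditioned on — no node blocks this path, so it is active.
Path 4: delta → beta → tau ← rho → mu
  beta is a chain and beta is not conditioned on; tau is a collider and tau is conditioned on, which opens it; rho is a fork and rho is not conditioned on — no node blocks this path, so it is active.
At least one path is unblocked, so d-separation fails.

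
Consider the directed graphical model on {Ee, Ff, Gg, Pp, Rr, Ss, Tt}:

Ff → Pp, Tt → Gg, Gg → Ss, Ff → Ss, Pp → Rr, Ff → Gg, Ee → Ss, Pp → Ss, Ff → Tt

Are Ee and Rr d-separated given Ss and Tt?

No

Enumerating the 4 paths from Ee to Rr and testing each for blocking by {Ss, Tt}:
Path 1: Ee → Ss ← Ff → Pp → Rr
  Ss is a collider and Ss is conditioned on, which opens it; Ff is a fork and Ff is not conditioned on; Pp is a chain and Pp is not conditioned on — no node blocks this path, so it is active.
Path 2: Ee → Ss ← Pp → Rr
  Ss is a collider and Ss is conditioned on, which opens it; Pp is a fork and Pp is not conditioned on — no node blocks this path, so it is active.
Path 3: Ee → Ss ← Gg ← Ff → Pp → Rr
  Ss is a collider and Ss is conditioned on, which opens it; Gg is a chain and Gg is not conditioned on; Ff is a fork and Ff is not conditioned on; Pp is a chain and Pp is not conditioned on — no node blocks this path, so it is active.
Path 4: Ee → Ss ← Gg ← Tt ← Ff → Pp → Rr
  Tt is a chain here and Tt is conditioned on, so the path is blocked at Tt.
Because an active path exists, Ee and Rr are not d-separated.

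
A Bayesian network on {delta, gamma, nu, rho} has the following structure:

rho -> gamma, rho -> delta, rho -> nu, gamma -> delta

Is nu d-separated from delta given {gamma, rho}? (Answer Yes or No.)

2 paths connect nu and delta; each must be blocked for d-separation to hold:
Path 1: nu ← rho → gamma → delta
  rho is a fork here and rho is conditioned on, so the path is blocked at rho.
Path 2: nu ← rho → delta
  rho is a fork here and rho is conditioned on, so the path is blocked at rho.
All paths are blocked; nu ⊥ delta | {gamma, rho} holds.

Yes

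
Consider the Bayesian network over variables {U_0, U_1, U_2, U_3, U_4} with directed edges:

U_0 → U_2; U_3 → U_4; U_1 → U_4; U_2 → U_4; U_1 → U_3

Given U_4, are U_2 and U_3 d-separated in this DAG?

2 paths connect U_2 and U_3; each must be blocked for d-separation to hold:
Path 1: U_2 → U_4 ← U_3
  U_4 is a collider and U_4 is conditioned on, which opens it — no node blocks this path, so it is active.
Path 2: U_2 → U_4 ← U_1 → U_3
  U_4 is a collider and U_4 is conditioned on, which opens it; U_1 is a fork and U_1 is not conditioned on — no node blocks this path, so it is active.
Since the path U_2 → U_4 ← U_3 is active, U_2 and U_3 are not d-separated given {U_4}.

No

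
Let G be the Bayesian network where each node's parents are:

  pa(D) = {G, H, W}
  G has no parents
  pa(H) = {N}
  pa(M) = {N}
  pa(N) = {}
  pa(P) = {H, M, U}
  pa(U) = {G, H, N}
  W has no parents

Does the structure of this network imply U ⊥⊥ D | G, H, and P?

Yes

We examine all 6 paths between U and D:
Path 1: U ← H → D
  H is a fork here and H is conditioned on, so the path is blocked at H.
Path 2: U ← G → D
  G is a fork here and G is conditioned on, so the path is blocked at G.
Path 3: U ← N → H → D
  H is a chain here and H is conditioned on, so the path is blocked at H.
Path 4: U ← N → M → P ← H → D
  H is a fork here and H is conditioned on, so the path is blocked at H.
Path 5: U → P ← H → D
  H is a fork here and H is conditioned on, so the path is blocked at H.
Path 6: U → P ← M ← N → H → D
  H is a chain here and H is conditioned on, so the path is blocked at H.
Every path is blocked, so U and D are d-separated given {G, H, P}.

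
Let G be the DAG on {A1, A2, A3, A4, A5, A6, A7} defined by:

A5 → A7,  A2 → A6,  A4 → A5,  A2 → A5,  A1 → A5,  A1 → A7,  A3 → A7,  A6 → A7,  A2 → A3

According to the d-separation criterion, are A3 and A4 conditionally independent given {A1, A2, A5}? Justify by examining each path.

Yes

6 paths connect A3 and A4; each must be blocked for d-separation to hold:
Path 1: A3 ← A2 → A5 ← A4
  A2 is a fork here and A2 is conditioned on, so the path is blocked at A2.
Path 2: A3 ← A2 → A6 → A7 ← A5 ← A4
  A2 is a fork here and A2 is conditioned on, so the path is blocked at A2.
Path 3: A3 ← A2 → A6 → A7 ← A1 → A5 ← A4
  A2 is a fork here and A2 is conditioned on, so the path is blocked at A2.
Path 4: A3 → A7 ← A5 ← A4
  A7 is a collider here and neither A7 nor any of its descendants is conditioned on, so the collider stays closed — the path is blocked at A7.
Path 5: A3 → A7 ← A6 ← A2 → A5 ← A4
  A7 is a collider here and neither A7 nor any of its descendants is conditioned on, so the collider stays closed — the path is blocked at A7.
Path 6: A3 → A7 ← A1 → A5 ← A4
  A7 is a collider here and neither A7 nor any of its descendants is conditioned on, so the collider stays closed — the path is blocked at A7.
Since every path is blocked, d-separation holds.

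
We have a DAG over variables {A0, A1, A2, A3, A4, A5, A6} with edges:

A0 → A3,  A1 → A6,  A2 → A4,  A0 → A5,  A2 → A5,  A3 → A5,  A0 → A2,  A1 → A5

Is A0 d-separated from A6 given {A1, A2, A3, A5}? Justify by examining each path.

Yes — A0 and A6 are d-separated given {A1, A2, A3, A5}.

We examine all 3 paths between A0 and A6:
Path 1: A0 → A2 → A5 ← A1 → A6
  A2 is a chain here and A2 is conditioned on, so the path is blocked at A2.
Path 2: A0 → A3 → A5 ← A1 → A6
  A3 is a chain here and A3 is conditioned on, so the path is blocked at A3.
Path 3: A0 → A5 ← A1 → A6
  A1 is a fork here and A1 is conditioned on, so the path is blocked at A1.
Every path is blocked, so A0 and A6 are d-separated given {A1, A2, A3, A5}.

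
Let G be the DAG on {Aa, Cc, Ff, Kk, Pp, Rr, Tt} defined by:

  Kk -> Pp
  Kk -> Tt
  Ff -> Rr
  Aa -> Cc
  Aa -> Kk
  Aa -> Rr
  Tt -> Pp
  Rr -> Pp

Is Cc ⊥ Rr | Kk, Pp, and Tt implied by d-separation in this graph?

No — Cc and Rr are not d-separated given {Kk, Pp, Tt}.

There are 3 undirected paths between Cc and Rr; checking each against the conditioning set {Kk, Pp, Tt}:
Path 1: Cc ← Aa → Rr
  Aa is a fork and Aa is not conditioned on — no node blocks this path, so it is active.
Path 2: Cc ← Aa → Kk → Pp ← Rr
  Kk is a chain here and Kk is conditioned on, so the path is blocked at Kk.
Path 3: Cc ← Aa → Kk → Tt → Pp ← Rr
  Kk is a chain here and Kk is conditioned on, so the path is blocked at Kk.
At least one path is unblocked, so d-separation fails.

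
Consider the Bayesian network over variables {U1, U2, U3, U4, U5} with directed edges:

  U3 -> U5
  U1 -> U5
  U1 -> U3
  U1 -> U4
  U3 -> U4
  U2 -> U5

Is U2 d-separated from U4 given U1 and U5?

We examine all 4 paths between U2 and U4:
Path 1: U2 → U5 ← U3 → U4
  U5 is a collider and U5 is conditioned on, which opens it; U3 is a fork and U3 is not conditioned on — no node blocks this path, so it is active.
Path 2: U2 → U5 ← U3 ← U1 → U4
  U1 is a fork here and U1 is conditioned on, so the path is blocked at U1.
Path 3: U2 → U5 ← U1 → U4
  U1 is a fork here and U1 is conditioned on, so the path is blocked at U1.
Path 4: U2 → U5 ← U1 → U3 → U4
  U1 is a fork here and U1 is conditioned on, so the path is blocked at U1.
Because an active path exists, U2 and U4 are not d-separated.

No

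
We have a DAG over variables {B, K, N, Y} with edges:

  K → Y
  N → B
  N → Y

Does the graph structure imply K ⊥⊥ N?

Yes — K and N are d-separated given ∅.

There is one path between K and N:
  1. K → Y ← N — Y:collider[blocks] ⇒ blocked
Every path is blocked, so K and N are d-separated given ∅.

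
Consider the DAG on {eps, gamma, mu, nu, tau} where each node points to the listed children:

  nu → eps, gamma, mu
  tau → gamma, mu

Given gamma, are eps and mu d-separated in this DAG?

2 paths connect eps and mu; each must be blocked for d-separation to hold:
Path 1: eps ← nu → mu
  nu is a fork and nu is not conditioned on — no node blocks this path, so it is active.
Path 2: eps ← nu → gamma ← tau → mu
  nu is a fork and nu is not conditioned on; gamma is a collider and gamma is conditioned on, which opens it; tau is a fork and tau is not conditioned on — no node blocks this path, so it is active.
At least one path is unblocked, so d-separation fails.

No — eps and mu are not d-separated given {gamma}.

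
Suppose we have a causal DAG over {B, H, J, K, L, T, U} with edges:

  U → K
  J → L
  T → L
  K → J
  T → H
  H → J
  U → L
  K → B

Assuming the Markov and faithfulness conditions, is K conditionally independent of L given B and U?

No

There are 3 undirected paths between K and L; checking each against the conditioning set {B, U}:
  1. K → J ← H ← T → L — J:collider[blocks]; H:chain[open]; T:fork[open] ⇒ blocked
  2. K → J → L — J:chain[open] ⇒ active
  3. K ← U → L — U:fork[blocks] ⇒ blocked
Since the path K → J → L is active, K and L are not d-separated given {B, U}.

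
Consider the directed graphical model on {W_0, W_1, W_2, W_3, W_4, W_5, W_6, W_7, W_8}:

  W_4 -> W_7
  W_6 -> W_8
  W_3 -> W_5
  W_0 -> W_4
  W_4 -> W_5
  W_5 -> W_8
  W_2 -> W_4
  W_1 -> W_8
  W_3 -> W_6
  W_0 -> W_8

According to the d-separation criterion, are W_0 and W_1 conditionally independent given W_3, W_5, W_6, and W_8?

No

3 paths connect W_0 and W_1; each must be blocked for d-separation to hold:
Path 1: W_0 → W_8 ← W_1
  W_8 is a collider and W_8 is conditioned on, which opens it — no node blocks this path, so it is active.
Path 2: W_0 → W_4 → W_5 → W_8 ← W_1
  W_5 is a chain here and W_5 is conditioned on, so the path is blocked at W_5.
Path 3: W_0 → W_4 → W_5 ← W_3 → W_6 → W_8 ← W_1
  W_3 is a fork here and W_3 is conditioned on, so the path is blocked at W_3.
At least one path is unblocked, so d-separation fails.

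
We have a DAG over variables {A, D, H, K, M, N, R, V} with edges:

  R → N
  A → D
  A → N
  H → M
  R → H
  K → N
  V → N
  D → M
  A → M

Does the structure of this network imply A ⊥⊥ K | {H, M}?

There are 3 undirected paths between A and K; checking each against the conditioning set {H, M}:
Path 1: A → D → M ← H ← R → N ← K
  H is a chain here and H is conditioned on, so the path is blocked at H.
Path 2: A → M ← H ← R → N ← K
  H is a chain here and H is conditioned on, so the path is blocked at H.
Path 3: A → N ← K
  N is a collider here and neither N nor any of its descendants is conditioned on, so the collider stays closed — the path is blocked at N.
Since every path is blocked, d-separation holds.

Yes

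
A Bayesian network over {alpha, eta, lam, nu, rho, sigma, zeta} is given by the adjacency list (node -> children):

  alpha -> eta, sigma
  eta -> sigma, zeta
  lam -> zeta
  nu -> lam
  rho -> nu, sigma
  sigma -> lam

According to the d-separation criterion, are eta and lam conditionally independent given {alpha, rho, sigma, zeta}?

5 paths connect eta and lam; each must be blocked for d-separation to hold:
  1. eta ← alpha → sigma ← rho → nu → lam — alpha:fork[blocks]; sigma:collider[open]; rho:fork[blocks]; nu:chain[open] ⇒ blocked
  2. eta ← alpha → sigma → lam — alpha:fork[blocks]; sigma:chain[blocks] ⇒ blocked
  3. eta → sigma ← rho → nu → lam — sigma:collider[open]; rho:fork[blocks]; nu:chain[open] ⇒ blocked
  4. eta → sigma → lam — sigma:chain[blocks] ⇒ blocked
  5. eta → zeta ← lam — zeta:collider[open] ⇒ active
Because an active path exists, eta and lam are not d-separated.

No — eta and lam are not d-separated given {alpha, rho, sigma, zeta}.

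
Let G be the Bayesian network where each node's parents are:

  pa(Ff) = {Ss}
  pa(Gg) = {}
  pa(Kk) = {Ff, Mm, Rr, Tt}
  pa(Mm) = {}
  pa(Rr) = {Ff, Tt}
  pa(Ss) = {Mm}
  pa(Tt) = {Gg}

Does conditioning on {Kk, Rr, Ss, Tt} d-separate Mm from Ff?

No

We examine all 4 paths between Mm and Ff:
Path 1: Mm → Ss → Ff
  Ss is a chain here and Ss is conditioned on, so the path is blocked at Ss.
Path 2: Mm → Kk ← Rr ← Ff
  Rr is a chain here and Rr is conditioned on, so the path is blocked at Rr.
Path 3: Mm → Kk ← Ff
  Kk is a collider and Kk is conditioned on, which opens it — no node blocks this path, so it is active.
Path 4: Mm → Kk ← Tt → Rr ← Ff
  Tt is a fork here and Tt is conditioned on, so the path is blocked at Tt.
Since the path Mm → Kk ← Ff is active, Mm and Ff are not d-separated given {Kk, Rr, Ss, Tt}.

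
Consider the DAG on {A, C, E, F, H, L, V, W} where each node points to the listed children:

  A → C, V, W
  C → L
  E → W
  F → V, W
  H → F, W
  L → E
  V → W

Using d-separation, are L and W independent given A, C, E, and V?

5 paths connect L and W; each must be blocked for d-separation to hold:
Path 1: L → E → W
  E is a chain here and E is conditioned on, so the path is blocked at E.
Path 2: L ← C ← A → W
  C is a chain here and C is conditioned on, so the path is blocked at C.
Path 3: L ← C ← A → V ← F → W
  C is a chain here and C is conditioned on, so the path is blocked at C.
Path 4: L ← C ← A → V ← F ← H → W
  C is a chain here and C is conditioned on, so the path is blocked at C.
Path 5: L ← C ← A → V → W
  C is a chain here and C is conditioned on, so the path is blocked at C.
Since every path is blocked, d-separation holds.

Yes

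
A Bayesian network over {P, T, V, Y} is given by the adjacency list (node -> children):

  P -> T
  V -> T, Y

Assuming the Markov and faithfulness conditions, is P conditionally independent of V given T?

No

Only one path connects P and V:
Path 1: P → T ← V
  T is a collider and T is conditioned on, which opens it — no node blocks this path, so it is active.
Because an active path exists, P and V are not d-separated.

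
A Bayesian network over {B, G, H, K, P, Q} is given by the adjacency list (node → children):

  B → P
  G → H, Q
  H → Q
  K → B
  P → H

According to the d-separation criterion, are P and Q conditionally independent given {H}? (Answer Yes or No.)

No

2 paths connect P and Q; each must be blocked for d-separation to hold:
  1. P → H ← G → Q — H:collider[open]; G:fork[open] ⇒ active
  2. P → H → Q — H:chain[blocks] ⇒ blocked
At least one path is unblocked, so d-separation fails.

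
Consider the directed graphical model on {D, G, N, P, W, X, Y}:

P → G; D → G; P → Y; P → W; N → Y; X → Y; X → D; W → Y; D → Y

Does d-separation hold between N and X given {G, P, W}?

There are 4 undirected paths between N and X; checking each against the conditioning set {G, P, W}:
  1. N → Y ← W ← P → G ← D ← X — Y:collider[blocks]; W:chain[blocks]; P:fork[blocks]; G:collider[open]; D:chain[open] ⇒ blocked
  2. N → Y ← D ← X — Y:collider[blocks]; D:chain[open] ⇒ blocked
  3. N → Y ← P → G ← D ← X — Y:collider[blocks]; P:fork[blocks]; G:collider[open]; D:chain[open] ⇒ blocked
  4. N → Y ← X — Y:collider[blocks] ⇒ blocked
Since every path is blocked, d-separation holds.

Yes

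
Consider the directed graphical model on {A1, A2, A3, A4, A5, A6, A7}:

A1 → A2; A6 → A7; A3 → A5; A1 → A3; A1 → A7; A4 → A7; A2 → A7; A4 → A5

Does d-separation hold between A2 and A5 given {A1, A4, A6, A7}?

We examine all 4 paths between A2 and A5:
Path 1: A2 ← A1 → A3 → A5
  A1 is a fork here and A1 is conditioned on, so the path is blocked at A1.
Path 2: A2 ← A1 → A7 ← A4 → A5
  A1 is a fork here and A1 is conditioned on, so the path is blocked at A1.
Path 3: A2 → A7 ← A1 → A3 → A5
  A1 is a fork here and A1 is conditioned on, so the path is blocked at A1.
Path 4: A2 → A7 ← A4 → A5
  A4 is a fork here and A4 is conditioned on, so the path is blocked at A4.
Since every path is blocked, d-separation holds.

Yes — A2 and A5 are d-separated given {A1, A4, A6, A7}.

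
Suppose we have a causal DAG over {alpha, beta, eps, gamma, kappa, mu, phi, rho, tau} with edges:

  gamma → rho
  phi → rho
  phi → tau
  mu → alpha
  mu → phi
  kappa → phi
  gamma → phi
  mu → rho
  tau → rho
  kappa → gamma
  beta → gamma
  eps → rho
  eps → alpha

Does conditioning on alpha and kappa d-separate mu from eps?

No

6 paths connect mu and eps; each must be blocked for d-separation to hold:
Path 1: mu → phi → tau → rho ← eps
  rho is a collider here and neither rho nor any of its descendants is conditioned on, so the collider stays closed — the path is blocked at rho.
Path 2: mu → phi ← kappa → gamma → rho ← eps
  phi is a collider here and neither phi nor any of its descendants is conditioned on, so the collider stays closed — the path is blocked at phi.
Path 3: mu → phi → rho ← eps
  rho is a collider here and neither rho nor any of its descendants is conditioned on, so the collider stays closed — the path is blocked at rho.
Path 4: mu → phi ← gamma → rho ← eps
  phi is a collider here and neither phi nor any of its descendants is conditioned on, so the collider stays closed — the path is blocked at phi.
Path 5: mu → rho ← eps
  rho is a collider here and neither rho nor any of its descendants is conditioned on, so the collider stays closed — the path is blocked at rho.
Path 6: mu → alpha ← eps
  alpha is a collider and alpha is conditioned on, which opens it — no node blocks this path, so it is active.
Since the path mu → alpha ← eps is active, mu and eps are not d-separated given {alpha, kappa}.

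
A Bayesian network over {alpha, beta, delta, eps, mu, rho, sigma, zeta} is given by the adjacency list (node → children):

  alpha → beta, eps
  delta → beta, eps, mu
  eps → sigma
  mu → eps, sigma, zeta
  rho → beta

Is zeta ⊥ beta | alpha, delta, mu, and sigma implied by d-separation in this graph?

6 paths connect zeta and beta; each must be blocked for d-separation to hold:
  1. zeta ← mu → sigma ← eps ← delta → beta — mu:fork[blocks]; sigma:collider[open]; eps:chain[open]; delta:fork[blocks] ⇒ blocked
  2. zeta ← mu → sigma ← eps ← alpha → beta — mu:fork[blocks]; sigma:collider[open]; eps:chain[open]; alpha:fork[blocks] ⇒ blocked
  3. zeta ← mu ← delta → beta — mu:chain[blocks]; delta:fork[blocks] ⇒ blocked
  4. zeta ← mu ← delta → eps ← alpha → beta — mu:chain[blocks]; delta:fork[blocks]; eps:collider[open]; alpha:fork[blocks] ⇒ blocked
  5. zeta ← mu → eps ← delta → beta — mu:fork[blocks]; eps:collider[open]; delta:fork[blocks] ⇒ blocked
  6. zeta ← mu → eps ← alpha → beta — mu:fork[blocks]; eps:collider[open]; alpha:fork[blocks] ⇒ blocked
Every path is blocked, so zeta and beta are d-separated given {alpha, delta, mu, sigma}.

Yes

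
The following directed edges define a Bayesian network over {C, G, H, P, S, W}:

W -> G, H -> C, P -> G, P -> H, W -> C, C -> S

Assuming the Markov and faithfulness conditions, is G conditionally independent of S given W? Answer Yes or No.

We examine all 2 paths between G and S:
  1. G ← W → C → S — W:fork[blocks]; C:chain[open] ⇒ blocked
  2. G ← P → H → C → S — P:fork[open]; H:chain[open]; C:chain[open] ⇒ active
At least one path is unblocked, so d-separation fails.

No — G and S are not d-separated given {W}.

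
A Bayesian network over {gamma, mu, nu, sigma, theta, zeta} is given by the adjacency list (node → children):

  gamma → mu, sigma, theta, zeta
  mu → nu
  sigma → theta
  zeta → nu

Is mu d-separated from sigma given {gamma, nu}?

4 paths connect mu and sigma; each must be blocked for d-separation to hold:
  1. mu → nu ← zeta ← gamma → sigma — nu:collider[open]; zeta:chain[open]; gamma:fork[blocks] ⇒ blocked
  2. mu → nu ← zeta ← gamma → theta ← sigma — nu:collider[open]; zeta:chain[open]; gamma:fork[blocks]; theta:collider[blocks] ⇒ blocked
  3. mu ← gamma → sigma — gamma:fork[blocks] ⇒ blocked
  4. mu ← gamma → theta ← sigma — gamma:fork[blocks]; theta:collider[blocks] ⇒ blocked
All paths are blocked; mu ⊥ sigma | {gamma, nu} holds.

Yes — mu and sigma are d-separated given {gamma, nu}.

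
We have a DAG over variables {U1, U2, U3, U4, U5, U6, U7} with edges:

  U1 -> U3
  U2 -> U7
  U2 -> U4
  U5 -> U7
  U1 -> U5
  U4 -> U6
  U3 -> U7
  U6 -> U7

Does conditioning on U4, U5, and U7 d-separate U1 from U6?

We examine all 4 paths between U1 and U6:
Path 1: U1 → U3 → U7 ← U2 → U4 → U6
  U4 is a chain here and U4 is conditioned on, so the path is blocked at U4.
Path 2: U1 → U3 → U7 ← U6
  U3 is a chain and U3 is not conditioned on; U7 is a collider and U7 is conditioned on, which opens it — no node blocks this path, so it is active.
Path 3: U1 → U5 → U7 ← U2 → U4 → U6
  U5 is a chain here and U5 is conditioned on, so the path is blocked at U5.
Path 4: U1 → U5 → U7 ← U6
  U5 is a chain here and U5 is conditioned on, so the path is blocked at U5.
At least one path is unblocked, so d-separation fails.

No — U1 and U6 are not d-separated given {U4, U5, U7}.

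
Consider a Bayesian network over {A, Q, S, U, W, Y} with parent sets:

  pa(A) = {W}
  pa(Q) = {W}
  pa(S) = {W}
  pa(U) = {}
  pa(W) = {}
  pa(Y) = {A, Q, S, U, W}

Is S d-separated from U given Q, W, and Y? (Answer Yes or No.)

There are 4 undirected paths between S and U; checking each against the conditioning set {Q, W, Y}:
Path 1: S → Y ← U
  Y is a collider and Y is conditioned on, which opens it — no node blocks this path, so it is active.
Path 2: S ← W → Y ← U
  W is a fork here and W is conditioned on, so the path is blocked at W.
Path 3: S ← W → A → Y ← U
  W is a fork here and W is conditioned on, so the path is blocked at W.
Path 4: S ← W → Q → Y ← U
  W is a fork here and W is conditioned on, so the path is blocked at W.
Since the path S → Y ← U is active, S and U are not d-separated given {Q, W, Y}.

No — S and U are not d-separated given {Q, W, Y}.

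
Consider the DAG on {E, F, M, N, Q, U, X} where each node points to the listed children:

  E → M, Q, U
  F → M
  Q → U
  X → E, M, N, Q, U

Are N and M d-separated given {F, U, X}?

6 paths connect N and M; each must be blocked for d-separation to hold:
Path 1: N ← X → U ← Q ← E → M
  X is a fork here and X is conditioned on, so the path is blocked at X.
Path 2: N ← X → U ← E → M
  X is a fork here and X is conditioned on, so the path is blocked at X.
Path 3: N ← X → Q → U ← E → M
  X is a fork here and X is conditioned on, so the path is blocked at X.
Path 4: N ← X → Q ← E → M
  X is a fork here and X is conditioned on, so the path is blocked at X.
Path 5: N ← X → M
  X is a fork here and X is conditioned on, so the path is blocked at X.
Path 6: N ← X → E → M
  X is a fork here and X is conditioned on, so the path is blocked at X.
All paths are blocked; N ⊥ M | {F, U, X} holds.

Yes — N and M are d-separated given {F, U, X}.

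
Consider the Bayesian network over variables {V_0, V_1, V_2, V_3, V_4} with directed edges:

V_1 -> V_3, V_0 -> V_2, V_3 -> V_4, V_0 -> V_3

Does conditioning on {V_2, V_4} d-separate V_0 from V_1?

The only undirected path from V_0 to V_1 is:
Path 1: V_0 → V_3 ← V_1
  V_3 is a collider and its descendant V_4 is conditioned on, which opens it — no node blocks this path, so it is active.
At least one path is unblocked, so d-separation fails.

No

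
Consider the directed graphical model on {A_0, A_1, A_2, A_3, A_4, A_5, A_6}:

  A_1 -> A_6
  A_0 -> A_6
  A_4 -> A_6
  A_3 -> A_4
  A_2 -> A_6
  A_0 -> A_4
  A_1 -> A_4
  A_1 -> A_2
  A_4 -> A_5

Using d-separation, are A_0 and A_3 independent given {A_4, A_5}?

No

4 paths connect A_0 and A_3; each must be blocked for d-separation to hold:
Path 1: A_0 → A_4 ← A_3
  A_4 is a collider and A_4 is conditioned on, which opens it — no node blocks this path, so it is active.
Path 2: A_0 → A_6 ← A_2 ← A_1 → A_4 ← A_3
  A_6 is a collider here and neither A_6 nor any of its descendants is conditioned on, so the collider stays closed — the path is blocked at A_6.
Path 3: A_0 → A_6 ← A_4 ← A_3
  A_6 is a collider here and neither A_6 nor any of its descendants is conditioned on, so the collider stays closed — the path is blocked at A_6.
Path 4: A_0 → A_6 ← A_1 → A_4 ← A_3
  A_6 is a collider here and neither A_6 nor any of its descendants is conditioned on, so the collider stays closed — the path is blocked at A_6.
Because an active path exists, A_0 and A_3 are not d-separated.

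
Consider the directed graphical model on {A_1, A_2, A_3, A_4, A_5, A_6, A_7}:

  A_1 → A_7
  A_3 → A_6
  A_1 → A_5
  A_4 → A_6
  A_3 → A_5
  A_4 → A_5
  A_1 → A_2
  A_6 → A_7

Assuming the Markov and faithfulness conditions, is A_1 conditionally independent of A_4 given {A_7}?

No — A_1 and A_4 are not d-separated given {A_7}.

There are 4 undirected paths between A_1 and A_4; checking each against the conditioning set {A_7}:
  1. A_1 → A_5 ← A_3 → A_6 ← A_4 — A_5:collider[blocks]; A_3:fork[open]; A_6:collider[open] ⇒ blocked
  2. A_1 → A_5 ← A_4 — A_5:collider[blocks] ⇒ blocked
  3. A_1 → A_7 ← A_6 ← A_3 → A_5 ← A_4 — A_7:collider[open]; A_6:chain[open]; A_3:fork[open]; A_5:collider[blocks] ⇒ blocked
  4. A_1 → A_7 ← A_6 ← A_4 — A_7:collider[open]; A_6:chain[open] ⇒ active
At least one path is unblocked, so d-separation fails.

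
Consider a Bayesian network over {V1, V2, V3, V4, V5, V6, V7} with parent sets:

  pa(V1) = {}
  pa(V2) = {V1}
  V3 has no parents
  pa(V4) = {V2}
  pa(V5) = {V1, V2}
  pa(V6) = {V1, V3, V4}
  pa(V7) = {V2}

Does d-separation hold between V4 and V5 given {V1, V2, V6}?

Yes

We examine all 4 paths between V4 and V5:
  1. V4 → V6 ← V1 → V5 — V6:collider[open]; V1:fork[blocks] ⇒ blocked
  2. V4 → V6 ← V1 → V2 → V5 — V6:collider[open]; V1:fork[blocks]; V2:chain[blocks] ⇒ blocked
  3. V4 ← V2 ← V1 → V5 — V2:chain[blocks]; V1:fork[blocks] ⇒ blocked
  4. V4 ← V2 → V5 — V2:fork[blocks] ⇒ blocked
All paths are blocked; V4 ⊥ V5 | {V1, V2, V6} holds.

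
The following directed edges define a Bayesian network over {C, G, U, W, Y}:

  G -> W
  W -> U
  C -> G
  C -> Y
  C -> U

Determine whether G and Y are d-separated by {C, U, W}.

Yes

2 paths connect G and Y; each must be blocked for d-separation to hold:
Path 1: G ← C → Y
  C is a fork here and C is conditioned on, so the path is blocked at C.
Path 2: G → W → U ← C → Y
  W is a chain here and W is conditioned on, so the path is blocked at W.
All paths are blocked; G ⊥ Y | {C, U, W} holds.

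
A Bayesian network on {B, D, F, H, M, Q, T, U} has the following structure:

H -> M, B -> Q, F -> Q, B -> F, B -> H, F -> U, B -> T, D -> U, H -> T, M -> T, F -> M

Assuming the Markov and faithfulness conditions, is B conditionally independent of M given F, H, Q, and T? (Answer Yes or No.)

There are 6 undirected paths between B and M; checking each against the conditioning set {F, H, Q, T}:
Path 1: B → H → T ← M
  H is a chain here and H is conditioned on, so the path is blocked at H.
Path 2: B → H → M
  H is a chain here and H is conditioned on, so the path is blocked at H.
Path 3: B → T ← H → M
  H is a fork here and H is conditioned on, so the path is blocked at H.
Path 4: B → T ← M
  T is a collider and T is conditioned on, which opens it — no node blocks this path, so it is active.
Path 5: B → F → M
  F is a chain here and F is conditioned on, so the path is blocked at F.
Path 6: B → Q ← F → M
  F is a fork here and F is conditioned on, so the path is blocked at F.
Because an active path exists, B and M are not d-separated.

No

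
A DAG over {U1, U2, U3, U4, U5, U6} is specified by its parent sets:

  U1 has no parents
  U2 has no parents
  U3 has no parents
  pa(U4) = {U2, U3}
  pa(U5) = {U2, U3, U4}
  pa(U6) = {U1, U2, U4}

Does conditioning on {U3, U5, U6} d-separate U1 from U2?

4 paths connect U1 and U2; each must be blocked for d-separation to hold:
Path 1: U1 → U6 ← U2
  U6 is a collider and U6 is conditioned on, which opens it — no node blocks this path, so it is active.
Path 2: U1 → U6 ← U4 ← U2
  U6 is a collider and U6 is conditioned on, which opens it; U4 is a chain and U4 is not conditioned on — no node blocks this path, so it is active.
Path 3: U1 → U6 ← U4 ← U3 → U5 ← U2
  U3 is a fork here and U3 is conditioned on, so the path is blocked at U3.
Path 4: U1 → U6 ← U4 → U5 ← U2
  U6 is a collider and U6 is conditioned on, which opens it; U4 is a fork and U4 is not conditioned on; U5 is a collider and U5 is conditioned on, which opens it — no node blocks this path, so it is active.
Since the path U1 → U6 ← U2 is active, U1 and U2 are not d-separated given {U3, U5, U6}.

No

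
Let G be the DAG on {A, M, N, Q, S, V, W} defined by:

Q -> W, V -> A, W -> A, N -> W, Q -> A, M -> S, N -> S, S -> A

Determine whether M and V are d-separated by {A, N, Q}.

3 paths connect M and V; each must be blocked for d-separation to hold:
Path 1: M → S → A ← V
  S is a chain and S is not conditioned on; A is a collider and A is conditioned on, which opens it — no node blocks this path, so it is active.
Path 2: M → S ← N → W ← Q → A ← V
  N is a fork here and N is conditioned on, so the path is blocked at N.
Path 3: M → S ← N → W → A ← V
  N is a fork here and N is conditioned on, so the path is blocked at N.
Because an active path exists, M and V are not d-separated.

No — M and V are not d-separated given {A, N, Q}.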